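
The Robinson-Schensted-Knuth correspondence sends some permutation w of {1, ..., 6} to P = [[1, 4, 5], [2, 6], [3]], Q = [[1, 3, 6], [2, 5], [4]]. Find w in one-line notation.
3 2 6 1 4 5

Reverse the RSK construction: for i from n down to 1, find the cell of Q containing i, remove the entry at that cell from P, and reverse-bump it up through P; the value ejected from row 1 is w(i).

Step i=6: Q has 6 at row 1, column 3; remove that cell from P, ejecting 5. So w(6) = 5. P is now [[1, 4], [2, 6], [3]].
Step i=5: Q has 5 at row 2, column 2; remove 6 from row 2 of P and reverse-bump: 6 enters row 1 and ejects 4. So w(5) = 4. P is now [[1, 6], [2], [3]].
Step i=4: Q has 4 at row 3, column 1; remove 3 from row 3 of P and reverse-bump: 3 enters row 2 and ejects 2; 2 enters row 1 and ejects 1. So w(4) = 1. P is now [[2, 6], [3]].
Step i=3: Q has 3 at row 1, column 2; remove that cell from P, ejecting 6. So w(3) = 6. P is now [[2], [3]].
Step i=2: Q has 2 at row 2, column 1; remove 3 from row 2 of P and reverse-bump: 3 enters row 1 and ejects 2. So w(2) = 2. P is now [[3]].
Step i=1: Q has 1 at row 1, column 1; remove that cell from P, ejecting 3. So w(1) = 3. P is now [].

So w = 3 2 6 1 4 5.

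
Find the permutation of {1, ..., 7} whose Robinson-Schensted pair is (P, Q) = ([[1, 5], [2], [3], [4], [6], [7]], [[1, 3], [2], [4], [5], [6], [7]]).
Reverse the RSK construction: for i from n down to 1, find the cell of Q containing i, remove the entry at that cell from P, and reverse-bump it up through P; the value ejected from row 1 is w(i).

Step i=7: Q has 7 at row 6, column 1; remove 7 from row 6 of P and reverse-bump: 7 enters row 5 and ejects 6; 6 enters row 4 and ejects 4; 4 enters row 3 and ejects 3; 3 enters row 2 and ejects 2; 2 enters row 1 and ejects 1. So w(7) = 1. P is now [[2, 5], [3], [4], [6], [7]].
Step i=6: Q has 6 at row 5, column 1; remove 7 from row 5 of P and reverse-bump: 7 enters row 4 and ejects 6; 6 enters row 3 and ejects 4; 4 enters row 2 and ejects 3; 3 enters row 1 and ejects 2. So w(6) = 2. P is now [[3, 5], [4], [6], [7]].
Step i=5: Q has 5 at row 4, column 1; remove 7 from row 4 of P and reverse-bump: 7 enters row 3 and ejects 6; 6 enters row 2 and ejects 4; 4 enters row 1 and ejects 3. So w(5) = 3. P is now [[4, 5], [6], [7]].
Step i=4: Q has 4 at row 3, column 1; remove 7 from row 3 of P and reverse-bump: 7 enters row 2 and ejects 6; 6 enters row 1 and ejects 5. So w(4) = 5. P is now [[4, 6], [7]].
Step i=3: Q has 3 at row 1, column 2; remove that cell from P, ejecting 6. So w(3) = 6. P is now [[4], [7]].
Step i=2: Q has 2 at row 2, column 1; remove 7 from row 2 of P and reverse-bump: 7 enters row 1 and ejects 4. So w(2) = 4. P is now [[7]].
Step i=1: Q has 1 at row 1, column 1; remove that cell from P, ejecting 7. So w(1) = 7. P is now [].

So w = 7 4 6 5 3 2 1.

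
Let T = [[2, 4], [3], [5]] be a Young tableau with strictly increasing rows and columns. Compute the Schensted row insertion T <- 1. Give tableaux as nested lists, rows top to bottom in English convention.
In row 1, 1 replaces 2 (the leftmost entry greater than 1); 2 is bumped to row 2. In row 2, 2 replaces 3 (the leftmost entry greater than 2); 3 is bumped to row 3. In row 3, 3 replaces 5 (the leftmost entry greater than 3); 5 is bumped to row 4. 5 starts a new row 4. The new tableau is [[1, 4], [2], [3], [5]].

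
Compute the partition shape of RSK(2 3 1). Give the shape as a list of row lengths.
[2, 1]

Row-insert each entry into an empty tableau.

After inserting 2: P = [[2]].
After inserting 3: P = [[2, 3]].
After inserting 1: P = [[1, 3], [2]].

The final insertion tableau P = [[1, 3], [2]] has shape [2, 1].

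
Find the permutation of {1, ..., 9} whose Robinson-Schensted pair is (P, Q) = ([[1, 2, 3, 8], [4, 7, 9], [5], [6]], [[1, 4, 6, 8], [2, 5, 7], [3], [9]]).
6 5 1 7 2 9 4 8 3

Reverse the RSK construction: for i from n down to 1, find the cell of Q containing i, remove the entry at that cell from P, and reverse-bump it up through P; the value ejected from row 1 is w(i).

Step i=9: Q has 9 at row 4, column 1; remove 6 from row 4 of P and reverse-bump: 6 enters row 3 and ejects 5; 5 enters row 2 and ejects 4; 4 enters row 1 and ejects 3. So w(9) = 3. P is now [[1, 2, 4, 8], [5, 7, 9], [6]].
Step i=8: Q has 8 at row 1, column 4; remove that cell from P, ejecting 8. So w(8) = 8. P is now [[1, 2, 4], [5, 7, 9], [6]].
Step i=7: Q has 7 at row 2, column 3; remove 9 from row 2 of P and reverse-bump: 9 enters row 1 and ejects 4. So w(7) = 4. P is now [[1, 2, 9], [5, 7], [6]].
Step i=6: Q has 6 at row 1, column 3; remove that cell from P, ejecting 9. So w(6) = 9. P is now [[1, 2], [5, 7], [6]].
Step i=5: Q has 5 at row 2, column 2; remove 7 from row 2 of P and reverse-bump: 7 enters row 1 and ejects 2. So w(5) = 2. P is now [[1, 7], [5], [6]].
Step i=4: Q has 4 at row 1, column 2; remove that cell from P, ejecting 7. So w(4) = 7. P is now [[1], [5], [6]].
Step i=3: Q has 3 at row 3, column 1; remove 6 from row 3 of P and reverse-bump: 6 enters row 2 and ejects 5; 5 enters row 1 and ejects 1. So w(3) = 1. P is now [[5], [6]].
Step i=2: Q has 2 at row 2, column 1; remove 6 from row 2 of P and reverse-bump: 6 enters row 1 and ejects 5. So w(2) = 5. P is now [[6]].
Step i=1: Q has 1 at row 1, column 1; remove that cell from P, ejecting 6. So w(1) = 6. P is now [].

So w = 6 5 1 7 2 9 4 8 3.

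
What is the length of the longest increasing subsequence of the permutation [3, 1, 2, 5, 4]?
3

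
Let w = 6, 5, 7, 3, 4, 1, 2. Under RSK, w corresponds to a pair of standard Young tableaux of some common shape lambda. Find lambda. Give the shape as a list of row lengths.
[2, 2, 2, 1]

RSK row insertion gives P = [[1, 2], [3, 4], [5, 7], [6]], which has shape [2, 2, 2, 1].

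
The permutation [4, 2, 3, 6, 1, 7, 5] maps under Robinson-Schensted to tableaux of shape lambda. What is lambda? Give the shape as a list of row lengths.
[4, 2, 1]

Row-insert each entry into an empty tableau.

After inserting 4: P = [[4]].
After inserting 2: P = [[2], [4]].
After inserting 3: P = [[2, 3], [4]].
After inserting 6: P = [[2, 3, 6], [4]].
After inserting 1: P = [[1, 3, 6], [2], [4]].
After inserting 7: P = [[1, 3, 6, 7], [2], [4]].
After inserting 5: P = [[1, 3, 5, 7], [2, 6], [4]].

The final insertion tableau P = [[1, 3, 5, 7], [2, 6], [4]] has shape [4, 2, 1].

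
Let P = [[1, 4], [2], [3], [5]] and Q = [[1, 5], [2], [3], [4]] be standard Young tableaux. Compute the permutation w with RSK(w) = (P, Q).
5 3 2 1 4

Reverse the RSK construction: for i from n down to 1, find the cell of Q containing i, remove the entry at that cell from P, and reverse-bump it up through P; the value ejected from row 1 is w(i).

Step i=5: Q has 5 at row 1, column 2; remove that cell from P, ejecting 4. So w(5) = 4. P is now [[1], [2], [3], [5]].
Step i=4: Q has 4 at row 4, column 1; remove 5 from row 4 of P and reverse-bump: 5 enters row 3 and ejects 3; 3 enters row 2 and ejects 2; 2 enters row 1 and ejects 1. So w(4) = 1. P is now [[2], [3], [5]].
Step i=3: Q has 3 at row 3, column 1; remove 5 from row 3 of P and reverse-bump: 5 enters row 2 and ejects 3; 3 enters row 1 and ejects 2. So w(3) = 2. P is now [[3], [5]].
Step i=2: Q has 2 at row 2, column 1; remove 5 from row 2 of P and reverse-bump: 5 enters row 1 and ejects 3. So w(2) = 3. P is now [[5]].
Step i=1: Q has 1 at row 1, column 1; remove that cell from P, ejecting 5. So w(1) = 5. P is now [].

So w = 5 3 2 1 4.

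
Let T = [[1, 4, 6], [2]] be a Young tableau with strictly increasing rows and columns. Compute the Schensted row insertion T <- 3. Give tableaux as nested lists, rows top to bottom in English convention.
In row 1, 3 replaces 4 (the leftmost entry greater than 3); 4 is bumped to row 2. 4 is appended to row 2. The new tableau is [[1, 3, 6], [2, 4]].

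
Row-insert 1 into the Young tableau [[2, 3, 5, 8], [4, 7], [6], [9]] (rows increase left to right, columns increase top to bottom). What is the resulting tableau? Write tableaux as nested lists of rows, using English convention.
[[1, 3, 5, 8], [2, 7], [4], [6], [9]]

In row 1, 1 replaces 2 (the leftmost entry greater than 1); 2 is bumped to row 2. In row 2, 2 replaces 4 (the leftmost entry greater than 2); 4 is bumped to row 3. In row 3, 4 replaces 6 (the leftmost entry greater than 4); 6 is bumped to row 4. In row 4, 6 replaces 9 (the leftmost entry greater than 6); 9 is bumped to row 5. 9 starts a new row 5. The new tableau is [[1, 3, 5, 8], [2, 7], [4], [6], [9]].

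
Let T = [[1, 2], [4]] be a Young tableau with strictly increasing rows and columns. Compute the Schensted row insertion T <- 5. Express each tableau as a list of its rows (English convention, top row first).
5 is larger than every entry of row 1, so it is appended to row 1. The new tableau is [[1, 2, 5], [4]].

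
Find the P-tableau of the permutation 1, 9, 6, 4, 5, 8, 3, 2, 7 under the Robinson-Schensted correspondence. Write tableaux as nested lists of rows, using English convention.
Insert 1: appended to row 1. P = [[1]].
Insert 9: appended to row 1. P = [[1, 9]].
Insert 6: 6 bumps 9 from row 1; 9 starts row 2. P = [[1, 6], [9]].
Insert 4: 4 bumps 6 from row 1; 6 bumps 9 from row 2; 9 starts row 3. P = [[1, 4], [6], [9]].
Insert 5: appended to row 1. P = [[1, 4, 5], [6], [9]].
Insert 8: appended to row 1. P = [[1, 4, 5, 8], [6], [9]].
Insert 3: 3 bumps 4 from row 1; 4 bumps 6 from row 2; 6 bumps 9 from row 3; 9 starts row 4. P = [[1, 3, 5, 8], [4], [6], [9]].
Insert 2: 2 bumps 3 from row 1; 3 bumps 4 from row 2; 4 bumps 6 from row 3; 6 bumps 9 from row 4; 9 starts row 5. P = [[1, 2, 5, 8], [3], [4], [6], [9]].
Insert 7: 7 bumps 8 from row 1; 8 appends to row 2. P = [[1, 2, 5, 7], [3, 8], [4], [6], [9]].

So P = [[1, 2, 5, 7], [3, 8], [4], [6], [9]].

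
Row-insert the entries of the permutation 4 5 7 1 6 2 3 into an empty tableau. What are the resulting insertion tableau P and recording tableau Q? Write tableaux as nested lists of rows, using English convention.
P = [[1, 2, 3], [4, 5, 6], [7]], Q = [[1, 2, 3], [4, 5, 7], [6]]

Insert each entry of the permutation into P by Schensted row insertion, recording in Q the position of each new cell.

Insert 4: appended to row 1. P = [[4]], Q = [[1]].
Insert 5: appended to row 1. P = [[4, 5]], Q = [[1, 2]].
Insert 7: appended to row 1. P = [[4, 5, 7]], Q = [[1, 2, 3]].
Insert 1: 1 bumps 4 from row 1; 4 starts row 2. P = [[1, 5, 7], [4]], Q = [[1, 2, 3], [4]].
Insert 6: 6 bumps 7 from row 1; 7 appends to row 2. P = [[1, 5, 6], [4, 7]], Q = [[1, 2, 3], [4, 5]].
Insert 2: 2 bumps 5 from row 1; 5 bumps 7 from row 2; 7 starts row 3. P = [[1, 2, 6], [4, 5], [7]], Q = [[1, 2, 3], [4, 5], [6]].
Insert 3: 3 bumps 6 from row 1; 6 appends to row 2. P = [[1, 2, 3], [4, 5, 6], [7]], Q = [[1, 2, 3], [4, 5, 7], [6]].

So P = [[1, 2, 3], [4, 5, 6], [7]], Q = [[1, 2, 3], [4, 5, 7], [6]].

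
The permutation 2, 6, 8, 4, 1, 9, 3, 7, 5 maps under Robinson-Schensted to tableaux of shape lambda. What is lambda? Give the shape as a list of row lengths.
[4, 3, 2]

Row-insert each entry into an empty tableau.

After inserting 2: P = [[2]].
After inserting 6: P = [[2, 6]].
After inserting 8: P = [[2, 6, 8]].
After inserting 4: P = [[2, 4, 8], [6]].
After inserting 1: P = [[1, 4, 8], [2], [6]].
After inserting 9: P = [[1, 4, 8, 9], [2], [6]].
After inserting 3: P = [[1, 3, 8, 9], [2, 4], [6]].
After inserting 7: P = [[1, 3, 7, 9], [2, 4, 8], [6]].
After inserting 5: P = [[1, 3, 5, 9], [2, 4, 7], [6, 8]].

The final insertion tableau P = [[1, 3, 5, 9], [2, 4, 7], [6, 8]] has shape [4, 3, 2].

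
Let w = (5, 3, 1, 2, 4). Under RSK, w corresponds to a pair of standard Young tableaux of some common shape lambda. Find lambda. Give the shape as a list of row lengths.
[3, 1, 1]

Row-insert each entry into an empty tableau.

After inserting 5: P = [[5]].
After inserting 3: P = [[3], [5]].
After inserting 1: P = [[1], [3], [5]].
After inserting 2: P = [[1, 2], [3], [5]].
After inserting 4: P = [[1, 2, 4], [3], [5]].

The final insertion tableau P = [[1, 2, 4], [3], [5]] has shape [3, 1, 1].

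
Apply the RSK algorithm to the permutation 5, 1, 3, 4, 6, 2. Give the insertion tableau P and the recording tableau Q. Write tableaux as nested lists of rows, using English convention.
P = [[1, 2, 4, 6], [3], [5]], Q = [[1, 3, 4, 5], [2], [6]]

Insert each entry of the permutation into P by Schensted row insertion, recording in Q the position of each new cell.

Insert 5: appended to row 1. P = [[5]], Q = [[1]].
Insert 1: 1 bumps 5 from row 1; 5 starts row 2. P = [[1], [5]], Q = [[1], [2]].
Insert 3: appended to row 1. P = [[1, 3], [5]], Q = [[1, 3], [2]].
Insert 4: appended to row 1. P = [[1, 3, 4], [5]], Q = [[1, 3, 4], [2]].
Insert 6: appended to row 1. P = [[1, 3, 4, 6], [5]], Q = [[1, 3, 4, 5], [2]].
Insert 2: 2 bumps 3 from row 1; 3 bumps 5 from row 2; 5 starts row 3. P = [[1, 2, 4, 6], [3], [5]], Q = [[1, 3, 4, 5], [2], [6]].

So P = [[1, 2, 4, 6], [3], [5]], Q = [[1, 3, 4, 5], [2], [6]].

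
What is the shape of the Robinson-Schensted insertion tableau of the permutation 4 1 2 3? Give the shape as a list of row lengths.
[3, 1]

RSK row insertion gives P = [[1, 2, 3], [4]], which has shape [3, 1].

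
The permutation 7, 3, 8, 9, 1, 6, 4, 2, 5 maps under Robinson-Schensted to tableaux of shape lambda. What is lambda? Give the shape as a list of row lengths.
[3, 3, 2, 1]

RSK row insertion gives P = [[1, 2, 5], [3, 4, 9], [6, 8], [7]], which has shape [3, 3, 2, 1].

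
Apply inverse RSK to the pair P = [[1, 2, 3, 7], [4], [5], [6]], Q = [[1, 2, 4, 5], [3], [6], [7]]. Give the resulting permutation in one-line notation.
1 6 2 5 7 4 3

Reverse RSK: for i = n, n-1, ..., 1, locate i in Q, remove the corresponding corner cell from P, and reverse-bump its entry up through P; the value ejected from row 1 is w(i).

So w = 1 6 2 5 7 4 3.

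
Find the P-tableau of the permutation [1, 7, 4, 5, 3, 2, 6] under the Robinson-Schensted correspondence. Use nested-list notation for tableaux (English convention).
Insert 1: appended to row 1. P = [[1]].
Insert 7: appended to row 1. P = [[1, 7]].
Insert 4: 4 bumps 7 from row 1; 7 starts row 2. P = [[1, 4], [7]].
Insert 5: appended to row 1. P = [[1, 4, 5], [7]].
Insert 3: 3 bumps 4 from row 1; 4 bumps 7 from row 2; 7 starts row 3. P = [[1, 3, 5], [4], [7]].
Insert 2: 2 bumps 3 from row 1; 3 bumps 4 from row 2; 4 bumps 7 from row 3; 7 starts row 4. P = [[1, 2, 5], [3], [4], [7]].
Insert 6: appended to row 1. P = [[1, 2, 5, 6], [3], [4], [7]].

So P = [[1, 2, 5, 6], [3], [4], [7]].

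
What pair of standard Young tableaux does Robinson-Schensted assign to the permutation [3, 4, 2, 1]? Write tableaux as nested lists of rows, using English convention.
P = [[1, 4], [2], [3]], Q = [[1, 2], [3], [4]]

Insert each entry of the permutation into P by Schensted row insertion, recording in Q the position of each new cell.

Insert 3: appended to row 1. P = [[3]].
Insert 4: appended to row 1. P = [[3, 4]].
Insert 2: 2 bumps 3 from row 1; 3 starts row 2. P = [[2, 4], [3]].
Insert 1: 1 bumps 2 from row 1; 2 bumps 3 from row 2; 3 starts row 3. P = [[1, 4], [2], [3]].

So P = [[1, 4], [2], [3]], Q = [[1, 2], [3], [4]].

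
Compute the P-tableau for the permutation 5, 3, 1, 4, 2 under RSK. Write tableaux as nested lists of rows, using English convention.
Insert 5: appended to row 1. P = [[5]].
Insert 3: 3 bumps 5 from row 1; 5 starts row 2. P = [[3], [5]].
Insert 1: 1 bumps 3 from row 1; 3 bumps 5 from row 2; 5 starts row 3. P = [[1], [3], [5]].
Insert 4: appended to row 1. P = [[1, 4], [3], [5]].
Insert 2: 2 bumps 4 from row 1; 4 appends to row 2. P = [[1, 2], [3, 4], [5]].

So P = [[1, 2], [3, 4], [5]].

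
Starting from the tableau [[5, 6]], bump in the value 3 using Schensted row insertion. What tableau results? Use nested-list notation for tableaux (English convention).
[[3, 6], [5]]

In row 1, 3 replaces 5 (the leftmost entry greater than 3); 5 is bumped to row 2. 5 starts a new row 2. The new tableau is [[3, 6], [5]].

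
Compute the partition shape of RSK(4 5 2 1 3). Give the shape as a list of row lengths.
Row-insert each entry into an empty tableau.

After inserting 4: P = [[4]].
After inserting 5: P = [[4, 5]].
After inserting 2: P = [[2, 5], [4]].
After inserting 1: P = [[1, 5], [2], [4]].
After inserting 3: P = [[1, 3], [2, 5], [4]].

The final insertion tableau P = [[1, 3], [2, 5], [4]] has shape [2, 2, 1].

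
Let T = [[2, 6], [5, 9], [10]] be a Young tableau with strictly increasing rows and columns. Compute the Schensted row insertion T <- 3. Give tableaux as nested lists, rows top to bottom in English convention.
In row 1, 3 replaces 6 (the leftmost entry greater than 3); 6 is bumped to row 2. In row 2, 6 replaces 9 (the leftmost entry greater than 6); 9 is bumped to row 3. In row 3, 9 replaces 10 (the leftmost entry greater than 9); 10 is bumped to row 4. 10 starts a new row 4. The new tableau is [[2, 3], [5, 6], [9], [10]].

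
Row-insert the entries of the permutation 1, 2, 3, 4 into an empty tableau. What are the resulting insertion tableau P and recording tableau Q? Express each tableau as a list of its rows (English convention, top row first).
P = [[1, 2, 3, 4]], Q = [[1, 2, 3, 4]]

Insert each entry of the permutation into P by Schensted row insertion, recording in Q the position of each new cell.

After inserting 1: P = [[1]].
After inserting 2: P = [[1, 2]].
After inserting 3: P = [[1, 2, 3]].
After inserting 4: P = [[1, 2, 3, 4]].

So P = [[1, 2, 3, 4]], Q = [[1, 2, 3, 4]].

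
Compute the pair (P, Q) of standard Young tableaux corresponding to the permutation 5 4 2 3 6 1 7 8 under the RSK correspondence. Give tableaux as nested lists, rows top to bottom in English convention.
Insert each entry of the permutation into P by Schensted row insertion, recording in Q the position of each new cell.

Insert 5: appended to row 1. P = [[5]].
Insert 4: 4 bumps 5 from row 1; 5 starts row 2. P = [[4], [5]].
Insert 2: 2 bumps 4 from row 1; 4 bumps 5 from row 2; 5 starts row 3. P = [[2], [4], [5]].
Insert 3: appended to row 1. P = [[2, 3], [4], [5]].
Insert 6: appended to row 1. P = [[2, 3, 6], [4], [5]].
Insert 1: 1 bumps 2 from row 1; 2 bumps 4 from row 2; 4 bumps 5 from row 3; 5 starts row 4. P = [[1, 3, 6], [2], [4], [5]].
Insert 7: appended to row 1. P = [[1, 3, 6, 7], [2], [4], [5]].
Insert 8: appended to row 1. P = [[1, 3, 6, 7, 8], [2], [4], [5]].

So P = [[1, 3, 6, 7, 8], [2], [4], [5]], Q = [[1, 4, 5, 7, 8], [2], [3], [6]].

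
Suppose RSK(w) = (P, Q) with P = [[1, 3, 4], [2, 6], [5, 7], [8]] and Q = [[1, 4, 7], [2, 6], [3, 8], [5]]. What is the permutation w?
Reverse RSK: for i = n, n-1, ..., 1, locate i in Q, remove the corresponding corner cell from P, and reverse-bump its entry up through P; the value ejected from row 1 is w(i).

So w = 8 5 2 7 1 3 6 4.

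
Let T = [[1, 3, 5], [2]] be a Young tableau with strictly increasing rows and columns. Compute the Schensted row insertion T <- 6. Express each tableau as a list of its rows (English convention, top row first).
[[1, 3, 5, 6], [2]]

6 is larger than every entry of row 1, so it is appended to row 1. The new tableau is [[1, 3, 5, 6], [2]].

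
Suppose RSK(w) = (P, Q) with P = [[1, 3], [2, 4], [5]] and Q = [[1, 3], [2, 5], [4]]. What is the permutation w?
5 2 4 1 3

Reverse the RSK construction: for i from n down to 1, find the cell of Q containing i, remove the entry at that cell from P, and reverse-bump it up through P; the value ejected from row 1 is w(i).

Step i=5: Q has 5 at row 2, column 2; remove 4 from row 2 of P and reverse-bump: 4 enters row 1 and ejects 3. So w(5) = 3. P is now [[1, 4], [2], [5]].
Step i=4: Q has 4 at row 3, column 1; remove 5 from row 3 of P and reverse-bump: 5 enters row 2 and ejects 2; 2 enters row 1 and ejects 1. So w(4) = 1. P is now [[2, 4], [5]].
Step i=3: Q has 3 at row 1, column 2; remove that cell from P, ejecting 4. So w(3) = 4. P is now [[2], [5]].
Step i=2: Q has 2 at row 2, column 1; remove 5 from row 2 of P and reverse-bump: 5 enters row 1 and ejects 2. So w(2) = 2. P is now [[5]].
Step i=1: Q has 1 at row 1, column 1; remove that cell from P, ejecting 5. So w(1) = 5. P is now [].

So w = 5 2 4 1 3.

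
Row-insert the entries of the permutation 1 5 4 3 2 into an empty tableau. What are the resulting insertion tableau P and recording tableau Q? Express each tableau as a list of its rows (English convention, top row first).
P = [[1, 2], [3], [4], [5]], Q = [[1, 2], [3], [4], [5]]

Insert each entry of the permutation into P by Schensted row insertion, recording in Q the position of each new cell.

Insert 1: appended to row 1. P = [[1]], Q = [[1]].
Insert 5: appended to row 1. P = [[1, 5]], Q = [[1, 2]].
Insert 4: 4 bumps 5 from row 1; 5 starts row 2. P = [[1, 4], [5]], Q = [[1, 2], [3]].
Insert 3: 3 bumps 4 from row 1; 4 bumps 5 from row 2; 5 starts row 3. P = [[1, 3], [4], [5]], Q = [[1, 2], [3], [4]].
Insert 2: 2 bumps 3 from row 1; 3 bumps 4 from row 2; 4 bumps 5 from row 3; 5 starts row 4. P = [[1, 2], [3], [4], [5]], Q = [[1, 2], [3], [4], [5]].

So P = [[1, 2], [3], [4], [5]], Q = [[1, 2], [3], [4], [5]].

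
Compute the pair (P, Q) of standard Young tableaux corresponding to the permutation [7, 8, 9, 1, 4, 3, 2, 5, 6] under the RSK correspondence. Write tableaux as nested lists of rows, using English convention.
Insert each entry of the permutation into P by Schensted row insertion, recording in Q the position of each new cell.

Insert 7: appended to row 1. P = [[7]].
Insert 8: appended to row 1. P = [[7, 8]].
Insert 9: appended to row 1. P = [[7, 8, 9]].
Insert 1: 1 bumps 7 from row 1; 7 starts row 2. P = [[1, 8, 9], [7]].
Insert 4: 4 bumps 8 from row 1; 8 appends to row 2. P = [[1, 4, 9], [7, 8]].
Insert 3: 3 bumps 4 from row 1; 4 bumps 7 from row 2; 7 starts row 3. P = [[1, 3, 9], [4, 8], [7]].
Insert 2: 2 bumps 3 from row 1; 3 bumps 4 from row 2; 4 bumps 7 from row 3; 7 starts row 4. P = [[1, 2, 9], [3, 8], [4], [7]].
Insert 5: 5 bumps 9 from row 1; 9 appends to row 2. P = [[1, 2, 5], [3, 8, 9], [4], [7]].
Insert 6: appended to row 1. P = [[1, 2, 5, 6], [3, 8, 9], [4], [7]].

So P = [[1, 2, 5, 6], [3, 8, 9], [4], [7]], Q = [[1, 2, 3, 9], [4, 5, 8], [6], [7]].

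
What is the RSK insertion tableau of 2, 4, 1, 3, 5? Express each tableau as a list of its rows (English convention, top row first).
P = [[1, 3, 5], [2, 4]]

Insert 2: appended to row 1. P = [[2]].
Insert 4: appended to row 1. P = [[2, 4]].
Insert 1: 1 bumps 2 from row 1; 2 starts row 2. P = [[1, 4], [2]].
Insert 3: 3 bumps 4 from row 1; 4 appends to row 2. P = [[1, 3], [2, 4]].
Insert 5: appended to row 1. P = [[1, 3, 5], [2, 4]].

So P = [[1, 3, 5], [2, 4]].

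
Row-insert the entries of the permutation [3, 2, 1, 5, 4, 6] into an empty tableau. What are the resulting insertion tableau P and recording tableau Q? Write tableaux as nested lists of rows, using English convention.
Insert each entry of the permutation into P by Schensted row insertion, recording in Q the position of each new cell.

Insert 3: appended to row 1. P = [[3]], Q = [[1]].
Insert 2: 2 bumps 3 from row 1; 3 starts row 2. P = [[2], [3]], Q = [[1], [2]].
Insert 1: 1 bumps 2 from row 1; 2 bumps 3 from row 2; 3 starts row 3. P = [[1], [2], [3]], Q = [[1], [2], [3]].
Insert 5: appended to row 1. P = [[1, 5], [2], [3]], Q = [[1, 4], [2], [3]].
Insert 4: 4 bumps 5 from row 1; 5 appends to row 2. P = [[1, 4], [2, 5], [3]], Q = [[1, 4], [2, 5], [3]].
Insert 6: appended to row 1. P = [[1, 4, 6], [2, 5], [3]], Q = [[1, 4, 6], [2, 5], [3]].

So P = [[1, 4, 6], [2, 5], [3]], Q = [[1, 4, 6], [2, 5], [3]].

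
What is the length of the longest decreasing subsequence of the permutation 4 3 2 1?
4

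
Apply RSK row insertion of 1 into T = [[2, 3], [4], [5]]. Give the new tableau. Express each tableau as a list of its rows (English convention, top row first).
[[1, 3], [2], [4], [5]]

In row 1, 1 replaces 2 (the leftmost entry greater than 1); 2 is bumped to row 2. In row 2, 2 replaces 4 (the leftmost entry greater than 2); 4 is bumped to row 3. In row 3, 4 replaces 5 (the leftmost entry greater than 4); 5 is bumped to row 4. 5 starts a new row 4. The new tableau is [[1, 3], [2], [4], [5]].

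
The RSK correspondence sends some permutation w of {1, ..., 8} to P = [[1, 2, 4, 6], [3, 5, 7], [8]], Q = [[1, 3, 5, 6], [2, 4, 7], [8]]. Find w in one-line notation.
Reverse RSK: for i = n, n-1, ..., 1, locate i in Q, remove the corresponding corner cell from P, and reverse-bump its entry up through P; the value ejected from row 1 is w(i).

So w = 3 1 5 2 4 8 7 6.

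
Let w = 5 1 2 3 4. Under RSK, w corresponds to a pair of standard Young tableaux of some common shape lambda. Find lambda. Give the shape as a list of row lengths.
[4, 1]

Row-insert each entry into an empty tableau.

After inserting 5: P = [[5]].
After inserting 1: P = [[1], [5]].
After inserting 2: P = [[1, 2], [5]].
After inserting 3: P = [[1, 2, 3], [5]].
After inserting 4: P = [[1, 2, 3, 4], [5]].

The final insertion tableau P = [[1, 2, 3, 4], [5]] has shape [4, 1].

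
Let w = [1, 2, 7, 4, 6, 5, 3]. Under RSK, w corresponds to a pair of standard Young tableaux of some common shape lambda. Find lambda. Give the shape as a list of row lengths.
[4, 1, 1, 1]

Row-insert each entry into an empty tableau.

After inserting 1: P = [[1]].
After inserting 2: P = [[1, 2]].
After inserting 7: P = [[1, 2, 7]].
After inserting 4: P = [[1, 2, 4], [7]].
After inserting 6: P = [[1, 2, 4, 6], [7]].
After inserting 5: P = [[1, 2, 4, 5], [6], [7]].
After inserting 3: P = [[1, 2, 3, 5], [4], [6], [7]].

The final insertion tableau P = [[1, 2, 3, 5], [4], [6], [7]] has shape [4, 1, 1, 1].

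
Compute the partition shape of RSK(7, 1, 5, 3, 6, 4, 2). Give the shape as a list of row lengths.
Row-insert each entry into an empty tableau.

After inserting 7: P = [[7]].
After inserting 1: P = [[1], [7]].
After inserting 5: P = [[1, 5], [7]].
After inserting 3: P = [[1, 3], [5], [7]].
After inserting 6: P = [[1, 3, 6], [5], [7]].
After inserting 4: P = [[1, 3, 4], [5, 6], [7]].
After inserting 2: P = [[1, 2, 4], [3, 6], [5], [7]].

The final insertion tableau P = [[1, 2, 4], [3, 6], [5], [7]] has shape [3, 2, 1, 1].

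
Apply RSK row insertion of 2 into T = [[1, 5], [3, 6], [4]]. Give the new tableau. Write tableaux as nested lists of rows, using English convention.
[[1, 2], [3, 5], [4, 6]]

In row 1, 2 replaces 5 (the leftmost entry greater than 2); 5 is bumped to row 2. In row 2, 5 replaces 6 (the leftmost entry greater than 5); 6 is bumped to row 3. 6 is appended to row 3. The new tableau is [[1, 2], [3, 5], [4, 6]].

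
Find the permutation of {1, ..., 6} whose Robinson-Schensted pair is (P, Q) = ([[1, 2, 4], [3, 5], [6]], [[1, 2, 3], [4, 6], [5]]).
1 3 6 5 2 4

Reverse RSK: for i = n, n-1, ..., 1, locate i in Q, remove the corresponding corner cell from P, and reverse-bump its entry up through P; the value ejected from row 1 is w(i).

So w = 1 3 6 5 2 4.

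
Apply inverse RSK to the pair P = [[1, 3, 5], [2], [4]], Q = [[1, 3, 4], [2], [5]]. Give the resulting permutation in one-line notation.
4 2 3 5 1

Reverse the RSK construction: for i from n down to 1, find the cell of Q containing i, remove the entry at that cell from P, and reverse-bump it up through P; the value ejected from row 1 is w(i).

Step i=5: Q has 5 at row 3, column 1; remove 4 from row 3 of P and reverse-bump: 4 enters row 2 and ejects 2; 2 enters row 1 and ejects 1. So w(5) = 1. P is now [[2, 3, 5], [4]].
Step i=4: Q has 4 at row 1, column 3; remove that cell from P, ejecting 5. So w(4) = 5. P is now [[2, 3], [4]].
Step i=3: Q has 3 at row 1, column 2; remove that cell from P, ejecting 3. So w(3) = 3. P is now [[2], [4]].
Step i=2: Q has 2 at row 2, column 1; remove 4 from row 2 of P and reverse-bump: 4 enters row 1 and ejects 2. So w(2) = 2. P is now [[4]].
Step i=1: Q has 1 at row 1, column 1; remove that cell from P, ejecting 4. So w(1) = 4. P is now [].

So w = 4 2 3 5 1.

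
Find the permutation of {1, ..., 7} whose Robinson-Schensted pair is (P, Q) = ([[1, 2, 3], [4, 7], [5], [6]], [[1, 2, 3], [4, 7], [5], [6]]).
Reverse the RSK construction: for i from n down to 1, find the cell of Q containing i, remove the entry at that cell from P, and reverse-bump it up through P; the value ejected from row 1 is w(i).

Step i=7: Q has 7 at row 2, column 2; remove 7 from row 2 of P and reverse-bump: 7 enters row 1 and ejects 3. So w(7) = 3. P is now [[1, 2, 7], [4], [5], [6]].
Step i=6: Q has 6 at row 4, column 1; remove 6 from row 4 of P and reverse-bump: 6 enters row 3 and ejects 5; 5 enters row 2 and ejects 4; 4 enters row 1 and ejects 2. So w(6) = 2. P is now [[1, 4, 7], [5], [6]].
Step i=5: Q has 5 at row 3, column 1; remove 6 from row 3 of P and reverse-bump: 6 enters row 2 and ejects 5; 5 enters row 1 and ejects 4. So w(5) = 4. P is now [[1, 5, 7], [6]].
Step i=4: Q has 4 at row 2, column 1; remove 6 from row 2 of P and reverse-bump: 6 enters row 1 and ejects 5. So w(4) = 5. P is now [[1, 6, 7]].
Step i=3: Q has 3 at row 1, column 3; remove that cell from P, ejecting 7. So w(3) = 7. P is now [[1, 6]].
Step i=2: Q has 2 at row 1, column 2; remove that cell from P, ejecting 6. So w(2) = 6. P is now [[1]].
Step i=1: Q has 1 at row 1, column 1; remove that cell from P, ejecting 1. So w(1) = 1. P is now [].

So w = 1 6 7 5 4 2 3.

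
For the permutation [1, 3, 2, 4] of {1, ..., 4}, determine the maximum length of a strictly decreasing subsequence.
2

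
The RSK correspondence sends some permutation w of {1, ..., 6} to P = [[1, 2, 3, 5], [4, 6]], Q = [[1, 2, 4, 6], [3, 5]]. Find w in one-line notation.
Reverse the RSK construction: for i from n down to 1, find the cell of Q containing i, remove the entry at that cell from P, and reverse-bump it up through P; the value ejected from row 1 is w(i).

Step i=6: Q has 6 at row 1, column 4; remove that cell from P, ejecting 5. So w(6) = 5. P is now [[1, 2, 3], [4, 6]].
Step i=5: Q has 5 at row 2, column 2; remove 6 from row 2 of P and reverse-bump: 6 enters row 1 and ejects 3. So w(5) = 3. P is now [[1, 2, 6], [4]].
Step i=4: Q has 4 at row 1, column 3; remove that cell from P, ejecting 6. So w(4) = 6. P is now [[1, 2], [4]].
Step i=3: Q has 3 at row 2, column 1; remove 4 from row 2 of P and reverse-bump: 4 enters row 1 and ejects 2. So w(3) = 2. P is now [[1, 4]].
Step i=2: Q has 2 at row 1, column 2; remove that cell from P, ejecting 4. So w(2) = 4. P is now [[1]].
Step i=1: Q has 1 at row 1, column 1; remove that cell from P, ejecting 1. So w(1) = 1. P is now [].

So w = 1 4 2 6 3 5.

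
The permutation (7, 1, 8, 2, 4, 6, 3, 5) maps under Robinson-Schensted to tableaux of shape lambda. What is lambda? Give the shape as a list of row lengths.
[4, 2, 2]

RSK row insertion gives P = [[1, 2, 3, 5], [4, 6], [7, 8]], which has shape [4, 2, 2].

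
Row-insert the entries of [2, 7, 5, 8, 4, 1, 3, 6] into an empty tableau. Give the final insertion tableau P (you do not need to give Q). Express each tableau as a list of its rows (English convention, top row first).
Insert 2: appended to row 1. P = [[2]].
Insert 7: appended to row 1. P = [[2, 7]].
Insert 5: 5 bumps 7 from row 1; 7 starts row 2. P = [[2, 5], [7]].
Insert 8: appended to row 1. P = [[2, 5, 8], [7]].
Insert 4: 4 bumps 5 from row 1; 5 bumps 7 from row 2; 7 starts row 3. P = [[2, 4, 8], [5], [7]].
Insert 1: 1 bumps 2 from row 1; 2 bumps 5 from row 2; 5 bumps 7 from row 3; 7 starts row 4. P = [[1, 4, 8], [2], [5], [7]].
Insert 3: 3 bumps 4 from row 1; 4 appends to row 2. P = [[1, 3, 8], [2, 4], [5], [7]].
Insert 6: 6 bumps 8 from row 1; 8 appends to row 2. P = [[1, 3, 6], [2, 4, 8], [5], [7]].

So P = [[1, 3, 6], [2, 4, 8], [5], [7]].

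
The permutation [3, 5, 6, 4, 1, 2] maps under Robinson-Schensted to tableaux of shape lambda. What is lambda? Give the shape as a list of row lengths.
[3, 2, 1]

Row-insert each entry into an empty tableau.

After inserting 3: P = [[3]].
After inserting 5: P = [[3, 5]].
After inserting 6: P = [[3, 5, 6]].
After inserting 4: P = [[3, 4, 6], [5]].
After inserting 1: P = [[1, 4, 6], [3], [5]].
After inserting 2: P = [[1, 2, 6], [3, 4], [5]].

The final insertion tableau P = [[1, 2, 6], [3, 4], [5]] has shape [3, 2, 1].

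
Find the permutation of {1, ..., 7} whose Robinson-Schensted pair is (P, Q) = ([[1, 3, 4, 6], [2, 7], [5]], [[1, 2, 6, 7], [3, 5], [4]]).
5 7 2 1 3 4 6

Reverse the RSK construction: for i from n down to 1, find the cell of Q containing i, remove the entry at that cell from P, and reverse-bump it up through P; the value ejected from row 1 is w(i).

Step i=7: Q has 7 at row 1, column 4; remove that cell from P, ejecting 6. So w(7) = 6. P is now [[1, 3, 4], [2, 7], [5]].
Step i=6: Q has 6 at row 1, column 3; remove that cell from P, ejecting 4. So w(6) = 4. P is now [[1, 3], [2, 7], [5]].
Step i=5: Q has 5 at row 2, column 2; remove 7 from row 2 of P and reverse-bump: 7 enters row 1 and ejects 3. So w(5) = 3. P is now [[1, 7], [2], [5]].
Step i=4: Q has 4 at row 3, column 1; remove 5 from row 3 of P and reverse-bump: 5 enters row 2 and ejects 2; 2 enters row 1 and ejects 1. So w(4) = 1. P is now [[2, 7], [5]].
Step i=3: Q has 3 at row 2, column 1; remove 5 from row 2 of P and reverse-bump: 5 enters row 1 and ejects 2. So w(3) = 2. P is now [[5, 7]].
Step i=2: Q has 2 at row 1, column 2; remove that cell from P, ejecting 7. So w(2) = 7. P is now [[5]].
Step i=1: Q has 1 at row 1, column 1; remove that cell from P, ejecting 5. So w(1) = 5. P is now [].

So w = 5 7 2 1 3 4 6.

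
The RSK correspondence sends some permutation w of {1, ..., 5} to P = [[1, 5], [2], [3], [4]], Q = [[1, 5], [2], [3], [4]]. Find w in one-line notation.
Reverse the RSK construction: for i from n down to 1, find the cell of Q containing i, remove the entry at that cell from P, and reverse-bump it up through P; the value ejected from row 1 is w(i).

Step i=5: Q has 5 at row 1, column 2; remove that cell from P, ejecting 5. So w(5) = 5. P is now [[1], [2], [3], [4]].
Step i=4: Q has 4 at row 4, column 1; remove 4 from row 4 of P and reverse-bump: 4 enters row 3 and ejects 3; 3 enters row 2 and ejects 2; 2 enters row 1 and ejects 1. So w(4) = 1. P is now [[2], [3], [4]].
Step i=3: Q has 3 at row 3, column 1; remove 4 from row 3 of P and reverse-bump: 4 enters row 2 and ejects 3; 3 enters row 1 and ejects 2. So w(3) = 2. P is now [[3], [4]].
Step i=2: Q has 2 at row 2, column 1; remove 4 from row 2 of P and reverse-bump: 4 enters row 1 and ejects 3. So w(2) = 3. P is now [[4]].
Step i=1: Q has 1 at row 1, column 1; remove that cell from P, ejecting 4. So w(1) = 4. P is now [].

So w = 4 3 2 1 5.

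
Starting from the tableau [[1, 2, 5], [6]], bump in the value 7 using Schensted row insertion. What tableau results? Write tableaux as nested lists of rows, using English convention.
7 is larger than every entry of row 1, so it is appended to row 1. The new tableau is [[1, 2, 5, 7], [6]].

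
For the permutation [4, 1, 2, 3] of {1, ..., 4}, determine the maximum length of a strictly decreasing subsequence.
2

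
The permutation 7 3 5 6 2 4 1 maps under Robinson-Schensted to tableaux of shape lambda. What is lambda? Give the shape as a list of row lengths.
[3, 2, 1, 1]

Row-insert each entry into an empty tableau.

After inserting 7: P = [[7]].
After inserting 3: P = [[3], [7]].
After inserting 5: P = [[3, 5], [7]].
After inserting 6: P = [[3, 5, 6], [7]].
After inserting 2: P = [[2, 5, 6], [3], [7]].
After inserting 4: P = [[2, 4, 6], [3, 5], [7]].
After inserting 1: P = [[1, 4, 6], [2, 5], [3], [7]].

The final insertion tableau P = [[1, 4, 6], [2, 5], [3], [7]] has shape [3, 2, 1, 1].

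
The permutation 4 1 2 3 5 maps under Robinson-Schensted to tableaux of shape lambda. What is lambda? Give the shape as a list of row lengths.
[4, 1]

Row-insert each entry into an empty tableau.

After inserting 4: P = [[4]].
After inserting 1: P = [[1], [4]].
After inserting 2: P = [[1, 2], [4]].
After inserting 3: P = [[1, 2, 3], [4]].
After inserting 5: P = [[1, 2, 3, 5], [4]].

The final insertion tableau P = [[1, 2, 3, 5], [4]] has shape [4, 1].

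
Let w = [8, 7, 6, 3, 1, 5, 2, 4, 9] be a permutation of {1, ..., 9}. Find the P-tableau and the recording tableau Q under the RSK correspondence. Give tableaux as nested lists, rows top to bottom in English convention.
Insert each entry of the permutation into P by Schensted row insertion, recording in Q the position of each new cell.

Insert 8: appended to row 1. P = [[8]], Q = [[1]].
Insert 7: 7 bumps 8 from row 1; 8 starts row 2. P = [[7], [8]], Q = [[1], [2]].
Insert 6: 6 bumps 7 from row 1; 7 bumps 8 from row 2; 8 starts row 3. P = [[6], [7], [8]], Q = [[1], [2], [3]].
Insert 3: 3 bumps 6 from row 1; 6 bumps 7 from row 2; 7 bumps 8 from row 3; 8 starts row 4. P = [[3], [6], [7], [8]], Q = [[1], [2], [3], [4]].
Insert 1: 1 bumps 3 from row 1; 3 bumps 6 from row 2; 6 bumps 7 from row 3; 7 bumps 8 from row 4; 8 starts row 5. P = [[1], [3], [6], [7], [8]], Q = [[1], [2], [3], [4], [5]].
Insert 5: appended to row 1. P = [[1, 5], [3], [6], [7], [8]], Q = [[1, 6], [2], [3], [4], [5]].
Insert 2: 2 bumps 5 from row 1; 5 appends to row 2. P = [[1, 2], [3, 5], [6], [7], [8]], Q = [[1, 6], [2, 7], [3], [4], [5]].
Insert 4: appended to row 1. P = [[1, 2, 4], [3, 5], [6], [7], [8]], Q = [[1, 6, 8], [2, 7], [3], [4], [5]].
Insert 9: appended to row 1. P = [[1, 2, 4, 9], [3, 5], [6], [7], [8]], Q = [[1, 6, 8, 9], [2, 7], [3], [4], [5]].

So P = [[1, 2, 4, 9], [3, 5], [6], [7], [8]], Q = [[1, 6, 8, 9], [2, 7], [3], [4], [5]].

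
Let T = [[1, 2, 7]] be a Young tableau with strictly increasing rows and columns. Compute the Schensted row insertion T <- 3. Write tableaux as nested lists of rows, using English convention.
In row 1, 3 replaces 7 (the leftmost entry greater than 3); 7 is bumped to row 2. 7 starts a new row 2. The new tableau is [[1, 2, 3], [7]].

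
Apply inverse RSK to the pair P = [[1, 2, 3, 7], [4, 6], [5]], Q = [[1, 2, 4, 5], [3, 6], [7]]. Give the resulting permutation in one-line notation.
Reverse the RSK construction: for i from n down to 1, find the cell of Q containing i, remove the entry at that cell from P, and reverse-bump it up through P; the value ejected from row 1 is w(i).

Step i=7: Q has 7 at row 3, column 1; remove 5 from row 3 of P and reverse-bump: 5 enters row 2 and ejects 4; 4 enters row 1 and ejects 3. So w(7) = 3. P is now [[1, 2, 4, 7], [5, 6]].
Step i=6: Q has 6 at row 2, column 2; remove 6 from row 2 of P and reverse-bump: 6 enters row 1 and ejects 4. So w(6) = 4. P is now [[1, 2, 6, 7], [5]].
Step i=5: Q has 5 at row 1, column 4; remove that cell from P, ejecting 7. So w(5) = 7. P is now [[1, 2, 6], [5]].
Step i=4: Q has 4 at row 1, column 3; remove that cell from P, ejecting 6. So w(4) = 6. P is now [[1, 2], [5]].
Step i=3: Q has 3 at row 2, column 1; remove 5 from row 2 of P and reverse-bump: 5 enters row 1 and ejects 2. So w(3) = 2. P is now [[1, 5]].
Step i=2: Q has 2 at row 1, column 2; remove that cell from P, ejecting 5. So w(2) = 5. P is now [[1]].
Step i=1: Q has 1 at row 1, column 1; remove that cell from P, ejecting 1. So w(1) = 1. P is now [].

So w = 1 5 2 6 7 4 3.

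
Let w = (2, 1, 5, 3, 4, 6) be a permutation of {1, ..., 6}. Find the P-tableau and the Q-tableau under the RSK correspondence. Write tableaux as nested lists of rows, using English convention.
Insert each entry of the permutation into P by Schensted row insertion, recording in Q the position of each new cell.

Insert 2: appended to row 1. P = [[2]].
Insert 1: 1 bumps 2 from row 1; 2 starts row 2. P = [[1], [2]].
Insert 5: appended to row 1. P = [[1, 5], [2]].
Insert 3: 3 bumps 5 from row 1; 5 appends to row 2. P = [[1, 3], [2, 5]].
Insert 4: appended to row 1. P = [[1, 3, 4], [2, 5]].
Insert 6: appended to row 1. P = [[1, 3, 4, 6], [2, 5]].

So P = [[1, 3, 4, 6], [2, 5]], Q = [[1, 3, 5, 6], [2, 4]].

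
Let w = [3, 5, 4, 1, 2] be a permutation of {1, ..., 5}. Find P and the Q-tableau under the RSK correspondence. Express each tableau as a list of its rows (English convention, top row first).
P = [[1, 2], [3, 4], [5]], Q = [[1, 2], [3, 5], [4]]

Insert each entry of the permutation into P by Schensted row insertion, recording in Q the position of each new cell.

After inserting 3: P = [[3]].
After inserting 5: P = [[3, 5]].
After inserting 4: P = [[3, 4], [5]].
After inserting 1: P = [[1, 4], [3], [5]].
After inserting 2: P = [[1, 2], [3, 4], [5]].

So P = [[1, 2], [3, 4], [5]], Q = [[1, 2], [3, 5], [4]].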